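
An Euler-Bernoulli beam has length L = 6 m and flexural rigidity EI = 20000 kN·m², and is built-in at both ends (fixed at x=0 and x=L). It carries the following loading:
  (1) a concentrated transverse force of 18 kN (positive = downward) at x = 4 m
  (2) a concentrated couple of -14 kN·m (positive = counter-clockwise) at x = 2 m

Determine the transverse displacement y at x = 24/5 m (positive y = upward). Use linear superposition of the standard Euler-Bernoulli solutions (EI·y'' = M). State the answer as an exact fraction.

Load 1 — point force P=18 kN at a=4 m (b=L-a=2):
  y_1 = -Pa²(L-x)²(3bL-(3b+a)(L-x))/(6L³EI)  [x>a] = -18·4²·(6-(24/5))²·(3·2·6-(3·2+4)·(6-(24/5)))/(6·6³·20000) = -6/15625 m
Load 2 — applied couple M₀=-14 kN·m at a=2 m (b=L-a=4):
  y_2 = (R_Ax³/6 - M_Ax²/2 - M₀(x-a)²/2)/EI  [x>a] with R_A=-28/9, M_A=0 = ((-28/9)·(24/5)³/6 - 0·(24/5)²/2 - (-14)·((24/5)-2)²/2)/20000 = -77/625000 m
Superposition: y = Σ y_i = -317/625000 m ≈ -0.000507 m

y(24/5) = -317/625000 m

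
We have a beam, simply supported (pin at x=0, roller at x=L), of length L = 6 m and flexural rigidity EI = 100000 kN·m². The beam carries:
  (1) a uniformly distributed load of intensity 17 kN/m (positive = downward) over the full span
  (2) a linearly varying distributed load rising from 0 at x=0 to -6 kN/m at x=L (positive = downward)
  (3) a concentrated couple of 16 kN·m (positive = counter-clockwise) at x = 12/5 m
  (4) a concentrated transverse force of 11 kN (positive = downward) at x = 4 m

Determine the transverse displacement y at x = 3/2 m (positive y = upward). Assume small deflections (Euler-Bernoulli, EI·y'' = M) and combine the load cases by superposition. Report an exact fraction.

Load 1 — uniform load w=17 kN/m over full span:
  y_1 = -wx(L³-2Lx²+x³)/(24EI) = -17·(3/2)·(6³-2·6·(3/2)²+(3/2)³)/(24·100000) = -26163/12800000 m
Load 2 — triangular load w₀=-6 kN/m (0→w₀ over full span):
  y_2 = -w₀x(7L⁴-10L²x²+3x⁴)/(360LEI) = -(-6)·(3/2)·(7·6⁴-10·6²·(3/2)²+3·(3/2)⁴)/(360·6·100000) = 8829/25600000 m
Load 3 — applied couple M₀=16 kN·m at a=12/5 m (b=L-a=18/5):
  y_3 = (M₀x³/(6L)+C₁x)/EI  [x≤a] with C₁=M₀(3b²-L²)/(6L)=32/25 = (16·(3/2)³/(6·6)+(32/25)·(3/2))/100000 = 171/5000000 m
Load 4 — point force P=11 kN at a=4 m (b=L-a=2):
  y_4 = -Pbx(L²-b²-x²)/(6LEI)  [x≤a] = -11·2·(3/2)·(6²-2²-(3/2)²)/(6·6·100000) = -1309/4800000 m
Superposition: y = Σ y_i = -3720211/1920000000 m ≈ -0.001938 m

y(3/2) = -3720211/1920000000 m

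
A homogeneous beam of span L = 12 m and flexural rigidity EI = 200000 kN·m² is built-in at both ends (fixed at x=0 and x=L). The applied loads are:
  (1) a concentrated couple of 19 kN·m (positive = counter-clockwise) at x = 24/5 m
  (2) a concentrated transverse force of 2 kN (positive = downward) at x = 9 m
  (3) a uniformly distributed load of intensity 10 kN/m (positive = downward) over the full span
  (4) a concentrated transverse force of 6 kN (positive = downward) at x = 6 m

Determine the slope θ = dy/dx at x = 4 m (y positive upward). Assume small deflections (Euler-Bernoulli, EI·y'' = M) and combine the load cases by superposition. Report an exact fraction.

θ(4) = -4183/7500000 rad

Load 1 — applied couple M₀=19 kN·m at a=24/5 m (b=L-a=36/5):
  θ_1 = (R_Ax²/2 - M_Ax)/EI  [x≤a] with R_A=57/25, M_A=57/25 = ((57/25)·4²/2 - (57/25)·4)/200000 = 57/1250000 rad
Load 2 — point force P=2 kN at a=9 m (b=L-a=3):
  θ_2 = -Pb²x(2aL-(3a+b)x)/(2L³EI)  [x≤a] = -2·3²·4·(2·9·12-(3·9+3)·4)/(2·12³·200000) = -1/100000 rad
Load 3 — uniform load w=10 kN/m over full span:
  θ_3 = -wx(L-x)(L-2x)/(12EI) = -10·4·(12-4)·(12-2·4)/(12·200000) = -1/1875 rad
Load 4 — point force P=6 kN at a=6 m (b=L-a=6):
  θ_4 = -Pb²x(2aL-(3a+b)x)/(2L³EI)  [x≤a] = -6·6²·4·(2·6·12-(3·6+6)·4)/(2·12³·200000) = -3/50000 rad
Superposition: θ = Σ θ_i = -4183/7500000 rad ≈ -0.000558 rad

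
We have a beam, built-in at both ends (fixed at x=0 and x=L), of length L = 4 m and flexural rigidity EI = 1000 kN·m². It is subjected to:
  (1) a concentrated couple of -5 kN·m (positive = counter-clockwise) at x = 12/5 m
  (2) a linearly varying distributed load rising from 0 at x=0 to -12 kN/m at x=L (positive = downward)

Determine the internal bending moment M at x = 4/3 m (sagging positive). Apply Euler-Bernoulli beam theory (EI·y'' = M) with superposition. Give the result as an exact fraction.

Load 1 — applied couple M₀=-5 kN·m at a=12/5 m (b=L-a=8/5):
  M_1 = R_Ax - M_A  [x≤a] with R_A=-9/5, M_A=-8/5 = (-9/5)·(4/3) - (-8/5) = -4/5 kN·m
Load 2 — triangular load w₀=-12 kN/m (0→w₀ over full span):
  M_2 = 3w₀Lx/20 - w₀L²/30 - w₀x³/(6L) = 3·(-12)·4·(4/3)/20 - (-12)·4²/30 - (-12)·(4/3)³/(6·4) = -272/135 kN·m
Superposition: M = Σ M_i = -76/27 kN·m ≈ -2.814815 kN·m

M(4/3) = -76/27 kN·m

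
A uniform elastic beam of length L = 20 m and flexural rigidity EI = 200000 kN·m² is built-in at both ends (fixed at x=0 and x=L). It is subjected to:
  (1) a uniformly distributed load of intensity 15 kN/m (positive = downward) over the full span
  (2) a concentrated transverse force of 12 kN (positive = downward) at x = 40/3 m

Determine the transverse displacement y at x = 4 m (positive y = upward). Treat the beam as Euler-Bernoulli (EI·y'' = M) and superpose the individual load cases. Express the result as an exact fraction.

Load 1 — uniform load w=15 kN/m over full span:
  y_1 = -wx²(L-x)²/(24EI) = -15·4²·(20-4)²/(24·200000) = -8/625 m
Load 2 — point force P=12 kN at a=40/3 m (b=L-a=20/3):
  y_2 = -Pb²x²(3aL-(3a+b)x)/(6L³EI)  [x≤a] = -12·(20/3)²·4²·(3·(40/3)·20-(3·(40/3)+(20/3))·4)/(6·20³·200000) = -46/84375 m
Superposition: y = Σ y_i = -1126/84375 m ≈ -0.013345 m

y(4) = -1126/84375 m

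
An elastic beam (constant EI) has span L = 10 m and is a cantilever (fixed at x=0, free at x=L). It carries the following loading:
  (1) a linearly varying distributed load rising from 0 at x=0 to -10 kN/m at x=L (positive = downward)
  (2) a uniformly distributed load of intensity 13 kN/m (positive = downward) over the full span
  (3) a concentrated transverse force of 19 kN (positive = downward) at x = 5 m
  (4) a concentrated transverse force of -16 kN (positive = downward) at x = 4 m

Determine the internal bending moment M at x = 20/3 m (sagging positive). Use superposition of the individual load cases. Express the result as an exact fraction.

M(20/3) = -1850/81 kN·m

Load 1 — triangular load w₀=-10 kN/m (0→w₀ over full span):
  M_1 = w₀Lx/2 - w₀L²/3 - w₀x³/(6L) = (-10)·10·(20/3)/2 - (-10)·10²/3 - (-10)·(20/3)³/(6·10) = 4000/81 kN·m
Load 2 — uniform load w=13 kN/m over full span:
  M_2 = -w(L-x)²/2 = -13·(10-(20/3))²/2 = -650/9 kN·m
Load 3 — point force P=19 kN at a=5 m (b=L-a=5):
  M_3 = 0  [x>a] = 0 kN·m
Load 4 — point force P=-16 kN at a=4 m (b=L-a=6):
  M_4 = 0  [x>a] = 0 kN·m
Superposition: M = Σ M_i = -1850/81 kN·m ≈ -22.839506 kN·m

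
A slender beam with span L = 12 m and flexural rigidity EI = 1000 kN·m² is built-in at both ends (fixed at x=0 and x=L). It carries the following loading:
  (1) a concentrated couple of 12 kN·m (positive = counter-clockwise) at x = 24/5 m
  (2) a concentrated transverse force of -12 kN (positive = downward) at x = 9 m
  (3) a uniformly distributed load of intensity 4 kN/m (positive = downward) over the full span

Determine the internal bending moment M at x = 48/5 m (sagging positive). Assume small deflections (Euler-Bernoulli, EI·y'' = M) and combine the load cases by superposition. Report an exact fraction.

Load 1 — applied couple M₀=12 kN·m at a=24/5 m (b=L-a=36/5):
  M_1 = R_Ax - M_A - M₀  [x>a] with R_A=36/25, M_A=36/25 = (36/25)·(48/5) - (36/25) - 12 = 48/125 kN·m
Load 2 — point force P=-12 kN at a=9 m (b=L-a=3):
  M_2 = Pa²(a+3b)(L-x)/L³ - Pa²b/L²  [x>a] = (-12)·9²·(9+3·3)·(12-(48/5))/12³ - (-12)·9²·3/12² = -81/20 kN·m
Load 3 — uniform load w=4 kN/m over full span:
  M_3 = wLx/2 - wL²/12 - wx²/2 = 4·12·(48/5)/2 - 4·12²/12 - 4·(48/5)²/2 = -48/25 kN·m
Superposition: M = Σ M_i = -2793/500 kN·m ≈ -5.586000 kN·m

M(48/5) = -2793/500 kN·m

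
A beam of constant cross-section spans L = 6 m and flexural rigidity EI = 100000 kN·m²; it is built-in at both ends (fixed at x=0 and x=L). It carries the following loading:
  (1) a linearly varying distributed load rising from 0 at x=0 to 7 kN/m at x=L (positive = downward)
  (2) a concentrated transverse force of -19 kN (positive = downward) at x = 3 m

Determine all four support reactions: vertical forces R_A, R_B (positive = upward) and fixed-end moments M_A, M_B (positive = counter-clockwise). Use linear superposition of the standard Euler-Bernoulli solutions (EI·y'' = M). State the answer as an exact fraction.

Load 1 — triangular load w₀=7 kN/m (0→w₀ over full span):
  R_A = 3w₀L/20 = 3·7·6/20 = 63/10 kN
  M_A = w₀L²/30 = 7·6²/30 = 42/5 kN·m
  R_B = 7w₀L/20 = 7·7·6/20 = 147/10 kN
  M_B = -w₀L²/20 = -7·6²/20 = -63/5 kN·m
Load 2 — point force P=-19 kN at a=3 m (b=L-a=3):
  R_A = Pb²(3a+b)/L³ = (-19)·3²·(3·3+3)/6³ = -19/2 kN
  M_A = Pab²/L² = (-19)·3·3²/6² = -57/4 kN·m
  R_B = Pa²(a+3b)/L³ = (-19)·3²·(3+3·3)/6³ = -19/2 kN
  M_B = -Pa²b/L² = -(-19)·3²·3/6² = 57/4 kN·m
Superposition: R_A = -16/5 kN, M_A = -117/20 kN·m, R_B = 26/5 kN, M_B = 33/20 kN·m

R_A = -16/5 kN, M_A = -117/20 kN·m, R_B = 26/5 kN, M_B = 33/20 kN·m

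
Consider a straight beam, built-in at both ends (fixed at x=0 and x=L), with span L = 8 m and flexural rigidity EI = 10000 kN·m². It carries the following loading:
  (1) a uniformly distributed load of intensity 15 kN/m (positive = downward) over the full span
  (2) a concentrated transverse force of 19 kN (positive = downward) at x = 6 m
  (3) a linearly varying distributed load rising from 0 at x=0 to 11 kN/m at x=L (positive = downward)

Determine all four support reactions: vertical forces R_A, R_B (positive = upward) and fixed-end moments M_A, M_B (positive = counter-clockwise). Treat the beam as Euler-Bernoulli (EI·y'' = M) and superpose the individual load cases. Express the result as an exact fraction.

Load 1 — uniform load w=15 kN/m over full span:
  R_A = wL/2 = 15·8/2 = 60 kN
  M_A = wL²/12 = 15·8²/12 = 80 kN·m
  R_B = wL/2 = 15·8/2 = 60 kN
  M_B = -wL²/12 = -15·8²/12 = -80 kN·m
Load 2 — point force P=19 kN at a=6 m (b=L-a=2):
  R_A = Pb²(3a+b)/L³ = 19·2²·(3·6+2)/8³ = 95/32 kN
  M_A = Pab²/L² = 19·6·2²/8² = 57/8 kN·m
  R_B = Pa²(a+3b)/L³ = 19·6²·(6+3·2)/8³ = 513/32 kN
  M_B = -Pa²b/L² = -19·6²·2/8² = -171/8 kN·m
Load 3 — triangular load w₀=11 kN/m (0→w₀ over full span):
  R_A = 3w₀L/20 = 3·11·8/20 = 66/5 kN
  M_A = w₀L²/30 = 11·8²/30 = 352/15 kN·m
  R_B = 7w₀L/20 = 7·11·8/20 = 154/5 kN
  M_B = -w₀L²/20 = -11·8²/20 = -176/5 kN·m
Superposition: R_A = 12187/160 kN, M_A = 13271/120 kN·m, R_B = 17093/160 kN, M_B = -5463/40 kN·m

R_A = 12187/160 kN, M_A = 13271/120 kN·m, R_B = 17093/160 kN, M_B = -5463/40 kN·m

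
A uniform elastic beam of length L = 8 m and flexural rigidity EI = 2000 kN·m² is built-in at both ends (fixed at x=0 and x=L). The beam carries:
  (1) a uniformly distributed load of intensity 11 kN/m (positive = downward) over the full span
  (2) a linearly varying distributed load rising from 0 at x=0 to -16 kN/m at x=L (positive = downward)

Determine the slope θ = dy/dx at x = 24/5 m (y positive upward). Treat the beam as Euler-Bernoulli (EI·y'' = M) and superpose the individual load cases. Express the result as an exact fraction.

Load 1 — uniform load w=11 kN/m over full span:
  θ_1 = -wx(L-x)(L-2x)/(12EI) = -11·(24/5)·(8-(24/5))·(8-2·(24/5))/(12·2000) = 176/15625 rad
Load 2 — triangular load w₀=-16 kN/m (0→w₀ over full span):
  θ_2 = -w₀(2x(L-x)(L-2x)(x+2L)+x²(L-x)²)/(120LEI) = -(-16)·(2·(24/5)·(8-(24/5))·(8-2·(24/5))·((24/5)+2·8)+(24/5)²·(8-(24/5))²)/(120·8·2000) = -512/78125 rad
Superposition: θ = Σ θ_i = 368/78125 rad ≈ 0.004710 rad

θ(24/5) = 368/78125 rad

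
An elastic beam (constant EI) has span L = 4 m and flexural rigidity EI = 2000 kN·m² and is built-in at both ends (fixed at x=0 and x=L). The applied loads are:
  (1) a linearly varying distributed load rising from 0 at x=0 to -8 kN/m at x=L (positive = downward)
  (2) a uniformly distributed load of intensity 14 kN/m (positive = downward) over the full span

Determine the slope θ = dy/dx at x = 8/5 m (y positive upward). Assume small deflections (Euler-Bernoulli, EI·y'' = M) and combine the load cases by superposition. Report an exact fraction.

θ(8/5) = -92/78125 rad

Load 1 — triangular load w₀=-8 kN/m (0→w₀ over full span):
  θ_1 = -w₀(2x(L-x)(L-2x)(x+2L)+x²(L-x)²)/(120LEI) = -(-8)·(2·(8/5)·(4-(8/5))·(4-2·(8/5))·((8/5)+2·4)+(8/5)²·(4-(8/5))²)/(120·4·2000) = 48/78125 rad
Load 2 — uniform load w=14 kN/m over full span:
  θ_2 = -wx(L-x)(L-2x)/(12EI) = -14·(8/5)·(4-(8/5))·(4-2·(8/5))/(12·2000) = -28/15625 rad
Superposition: θ = Σ θ_i = -92/78125 rad ≈ -0.001178 rad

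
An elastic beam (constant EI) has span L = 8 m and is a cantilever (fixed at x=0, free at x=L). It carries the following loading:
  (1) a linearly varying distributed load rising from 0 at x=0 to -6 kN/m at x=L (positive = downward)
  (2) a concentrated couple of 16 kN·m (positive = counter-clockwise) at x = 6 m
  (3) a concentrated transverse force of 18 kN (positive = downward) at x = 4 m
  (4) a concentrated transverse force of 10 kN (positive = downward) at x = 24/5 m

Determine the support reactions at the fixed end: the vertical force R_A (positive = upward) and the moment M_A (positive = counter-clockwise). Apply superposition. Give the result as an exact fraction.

R_A = 4 kN, M_A = -24 kN·m

Load 1 — triangular load w₀=-6 kN/m (0→w₀ over full span):
  R_A = w₀L/2 = (-6)·8/2 = -24 kN
  M_A = w₀L²/3 = (-6)·8²/3 = -128 kN·m
Load 2 — applied couple M₀=16 kN·m at a=6 m (b=L-a=2):
  R_A = 0 kN
  M_A = -M₀ = -16 kN·m
Load 3 — point force P=18 kN at a=4 m (b=L-a=4):
  R_A = P = 18 kN
  M_A = Pa = 18·4 = 72 kN·m
Load 4 — point force P=10 kN at a=24/5 m (b=L-a=16/5):
  R_A = P = 10 kN
  M_A = Pa = 10·(24/5) = 48 kN·m
Superposition: R_A = 4 kN, M_A = -24 kN·m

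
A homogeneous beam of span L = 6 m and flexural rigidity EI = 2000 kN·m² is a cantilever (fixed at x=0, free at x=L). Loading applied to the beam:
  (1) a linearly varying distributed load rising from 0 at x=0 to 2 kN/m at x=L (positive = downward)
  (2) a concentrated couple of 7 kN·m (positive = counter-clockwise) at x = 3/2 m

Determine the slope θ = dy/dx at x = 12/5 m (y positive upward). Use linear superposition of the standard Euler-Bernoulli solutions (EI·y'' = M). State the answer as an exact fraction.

Load 1 — triangular load w₀=2 kN/m (0→w₀ over full span):
  θ_1 = (w₀Lx²/4-w₀L²x/3-w₀x⁴/(24L))/EI = (2·6·(12/5)²/4-2·6²·(12/5)/3-2·(12/5)⁴/(24·6))/2000 = -1593/78125 rad
Load 2 — applied couple M₀=7 kN·m at a=3/2 m (b=L-a=9/2):
  θ_2 = M₀a/EI  [x>a] = 7·(3/2)/2000 = 21/4000 rad
Superposition: θ = Σ θ_i = -37851/2500000 rad ≈ -0.015140 rad

θ(12/5) = -37851/2500000 rad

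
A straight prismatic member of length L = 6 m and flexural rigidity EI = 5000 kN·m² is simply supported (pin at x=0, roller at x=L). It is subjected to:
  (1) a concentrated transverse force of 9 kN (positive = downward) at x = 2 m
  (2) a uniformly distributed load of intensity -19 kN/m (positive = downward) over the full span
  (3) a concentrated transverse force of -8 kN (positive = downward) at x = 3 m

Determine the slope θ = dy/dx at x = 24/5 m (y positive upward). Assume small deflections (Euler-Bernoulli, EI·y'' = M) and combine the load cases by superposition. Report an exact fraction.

Load 1 — point force P=9 kN at a=2 m (b=L-a=4):
  θ_1 = -Pa(2L²-6Lx+3x²+a²)/(6LEI)  [x>a] = -9·2·(2·6²-6·6·(24/5)+3·(24/5)²+2²)/(6·6·5000) = 173/62500 rad
Load 2 — uniform load w=-19 kN/m over full span:
  θ_2 = -w(L³-6Lx²+4x³)/(24EI) = -(-19)·(6³-6·6·(24/5)²+4·(24/5)³)/(24·5000) = -16929/625000 rad
Load 3 — point force P=-8 kN at a=3 m (b=L-a=3):
  θ_3 = -Pa(2L²-6Lx+3x²+a²)/(6LEI)  [x>a] = -(-8)·3·(2·6²-6·6·(24/5)+3·(24/5)²+3²)/(6·6·5000) = -189/62500 rad
Superposition: θ = Σ θ_i = -17089/625000 rad ≈ -0.027342 rad

θ(24/5) = -17089/625000 rad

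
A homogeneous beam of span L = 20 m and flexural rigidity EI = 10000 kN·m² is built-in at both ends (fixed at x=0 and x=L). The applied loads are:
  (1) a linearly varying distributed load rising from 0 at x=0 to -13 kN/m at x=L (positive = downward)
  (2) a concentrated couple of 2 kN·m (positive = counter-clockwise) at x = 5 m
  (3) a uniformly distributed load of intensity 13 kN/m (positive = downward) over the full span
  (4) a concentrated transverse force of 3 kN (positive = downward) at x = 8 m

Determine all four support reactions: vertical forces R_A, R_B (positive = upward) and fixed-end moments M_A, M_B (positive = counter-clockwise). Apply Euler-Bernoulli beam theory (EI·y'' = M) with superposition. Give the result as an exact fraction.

Load 1 — triangular load w₀=-13 kN/m (0→w₀ over full span):
  R_A = 3w₀L/20 = 3·(-13)·20/20 = -39 kN
  M_A = w₀L²/30 = (-13)·20²/30 = -520/3 kN·m
  R_B = 7w₀L/20 = 7·(-13)·20/20 = -91 kN
  M_B = -w₀L²/20 = -(-13)·20²/20 = 260 kN·m
Load 2 — applied couple M₀=2 kN·m at a=5 m (b=L-a=15):
  R_A = 6M₀ab/L³ = 6·2·5·15/20³ = 9/80 kN
  M_A = M₀b(2a-b)/L² = 2·15·(2·5-15)/20² = -3/8 kN·m
  R_B = -6M₀ab/L³ = -6·2·5·15/20³ = -9/80 kN
  M_B = M₀a(2b-a)/L² = 2·5·(2·15-5)/20² = 5/8 kN·m
Load 3 — uniform load w=13 kN/m over full span:
  R_A = wL/2 = 13·20/2 = 130 kN
  M_A = wL²/12 = 13·20²/12 = 1300/3 kN·m
  R_B = wL/2 = 13·20/2 = 130 kN
  M_B = -wL²/12 = -13·20²/12 = -1300/3 kN·m
Load 4 — point force P=3 kN at a=8 m (b=L-a=12):
  R_A = Pb²(3a+b)/L³ = 3·12²·(3·8+12)/20³ = 243/125 kN
  M_A = Pab²/L² = 3·8·12²/20² = 216/25 kN·m
  R_B = Pa²(a+3b)/L³ = 3·8²·(8+3·12)/20³ = 132/125 kN
  M_B = -Pa²b/L² = -3·8²·12/20² = -144/25 kN·m
Superposition: R_A = 186113/2000 kN, M_A = 53653/200 kN·m, R_B = 79887/2000 kN, M_B = -107081/600 kN·m

R_A = 186113/2000 kN, M_A = 53653/200 kN·m, R_B = 79887/2000 kN, M_B = -107081/600 kN·m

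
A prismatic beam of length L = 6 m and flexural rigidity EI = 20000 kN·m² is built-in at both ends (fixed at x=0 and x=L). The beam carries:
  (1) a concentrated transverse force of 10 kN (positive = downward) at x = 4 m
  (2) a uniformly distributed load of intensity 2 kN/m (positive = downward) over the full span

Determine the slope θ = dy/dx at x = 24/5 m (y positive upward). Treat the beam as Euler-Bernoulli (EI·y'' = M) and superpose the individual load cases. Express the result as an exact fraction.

θ(24/5) = 103/234375 rad

Load 1 — point force P=10 kN at a=4 m (b=L-a=2):
  θ_1 = Pa²(L-x)(2bL-(3b+a)(L-x))/(2L³EI)  [x>a] = 10·4²·(6-(24/5))·(2·2·6-(3·2+4)·(6-(24/5)))/(2·6³·20000) = 1/3750 rad
Load 2 — uniform load w=2 kN/m over full span:
  θ_2 = -wx(L-x)(L-2x)/(12EI) = -2·(24/5)·(6-(24/5))·(6-2·(24/5))/(12·20000) = 27/156250 rad
Superposition: θ = Σ θ_i = 103/234375 rad ≈ 0.000439 rad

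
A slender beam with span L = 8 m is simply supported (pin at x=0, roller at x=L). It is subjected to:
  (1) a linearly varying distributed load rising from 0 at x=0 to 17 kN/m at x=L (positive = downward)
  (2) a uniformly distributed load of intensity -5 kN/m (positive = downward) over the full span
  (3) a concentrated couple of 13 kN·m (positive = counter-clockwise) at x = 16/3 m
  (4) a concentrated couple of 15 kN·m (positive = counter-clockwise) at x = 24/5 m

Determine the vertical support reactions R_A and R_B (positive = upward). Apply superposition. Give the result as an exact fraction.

R_A = 37/6 kN, R_B = 131/6 kN

Load 1 — triangular load w₀=17 kN/m (0→w₀ over full span):
  R_A = w₀L/6 = 17·8/6 = 68/3 kN
  R_B = w₀L/3 = 17·8/3 = 136/3 kN
Load 2 — uniform load w=-5 kN/m over full span:
  R_A = wL/2 = (-5)·8/2 = -20 kN
  R_B = wL/2 = (-5)·8/2 = -20 kN
Load 3 — applied couple M₀=13 kN·m at a=16/3 m (b=L-a=8/3):
  R_A = M₀/L = 13/8 kN
  R_B = -M₀/L = -13/8 kN
Load 4 — applied couple M₀=15 kN·m at a=24/5 m (b=L-a=16/5):
  R_A = M₀/L = 15/8 kN
  R_B = -M₀/L = -15/8 kN
Superposition: R_A = 37/6 kN, R_B = 131/6 kN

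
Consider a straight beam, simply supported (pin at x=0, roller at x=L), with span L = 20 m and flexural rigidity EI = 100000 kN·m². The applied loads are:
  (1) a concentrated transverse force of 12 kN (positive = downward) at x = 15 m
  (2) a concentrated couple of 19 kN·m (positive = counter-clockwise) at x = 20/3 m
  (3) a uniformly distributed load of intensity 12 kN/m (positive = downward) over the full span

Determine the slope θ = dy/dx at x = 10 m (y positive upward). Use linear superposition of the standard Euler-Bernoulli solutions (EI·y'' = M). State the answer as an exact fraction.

Load 1 — point force P=12 kN at a=15 m (b=L-a=5):
  θ_1 = -Pb(L²-b²-3x²)/(6LEI)  [x≤a] = -12·5·(20²-5²-3·10²)/(6·20·100000) = -3/8000 rad
Load 2 — applied couple M₀=19 kN·m at a=20/3 m (b=L-a=40/3):
  θ_2 = (M₀x²/(2L)-M₀(x-a)+C₁)/EI  [x>a] with C₁=M₀(3b²-L²)/(6L)=190/9 = (19·10²/(2·20)-19·(10-(20/3))+(190/9))/100000 = 19/360000 rad
Load 3 — uniform load w=12 kN/m over full span:
  θ_3 = -w(L³-6Lx²+4x³)/(24EI) = -12·(20³-6·20·10²+4·10³)/(24·100000) = 0 rad
Superposition: θ = Σ θ_i = -29/90000 rad ≈ -0.000322 rad

θ(10) = -29/90000 rad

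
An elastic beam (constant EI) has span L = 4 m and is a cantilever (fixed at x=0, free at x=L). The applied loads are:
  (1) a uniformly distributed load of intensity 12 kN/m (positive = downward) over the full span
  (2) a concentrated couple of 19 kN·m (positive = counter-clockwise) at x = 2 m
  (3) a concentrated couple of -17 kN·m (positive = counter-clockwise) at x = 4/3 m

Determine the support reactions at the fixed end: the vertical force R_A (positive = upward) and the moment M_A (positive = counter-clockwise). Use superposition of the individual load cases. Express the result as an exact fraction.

Load 1 — uniform load w=12 kN/m over full span:
  R_A = wL = 12·4 = 48 kN
  M_A = wL²/2 = 12·4²/2 = 96 kN·m
Load 2 — applied couple M₀=19 kN·m at a=2 m (b=L-a=2):
  R_A = 0 kN
  M_A = -M₀ = -19 kN·m
Load 3 — applied couple M₀=-17 kN·m at a=4/3 m (b=L-a=8/3):
  R_A = 0 kN
  M_A = -M₀ = -(-17) = 17 kN·m
Superposition: R_A = 48 kN, M_A = 94 kN·m

R_A = 48 kN, M_A = 94 kN·m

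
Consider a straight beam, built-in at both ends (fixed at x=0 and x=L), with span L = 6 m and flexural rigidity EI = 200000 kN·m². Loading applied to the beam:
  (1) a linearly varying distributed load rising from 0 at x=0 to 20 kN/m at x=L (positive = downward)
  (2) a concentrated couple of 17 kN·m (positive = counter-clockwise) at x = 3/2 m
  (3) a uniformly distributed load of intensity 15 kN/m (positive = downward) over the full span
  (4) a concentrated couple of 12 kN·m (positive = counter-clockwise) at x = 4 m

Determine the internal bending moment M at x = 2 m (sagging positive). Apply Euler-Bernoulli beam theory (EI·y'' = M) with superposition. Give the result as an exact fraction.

Load 1 — triangular load w₀=20 kN/m (0→w₀ over full span):
  M_1 = 3w₀Lx/20 - w₀L²/30 - w₀x³/(6L) = 3·20·6·2/20 - 20·6²/30 - 20·2³/(6·6) = 68/9 kN·m
Load 2 — applied couple M₀=17 kN·m at a=3/2 m (b=L-a=9/2):
  M_2 = R_Ax - M_A - M₀  [x>a] with R_A=51/16, M_A=-51/16 = (51/16)·2 - (-51/16) - 17 = -119/16 kN·m
Load 3 — uniform load w=15 kN/m over full span:
  M_3 = wLx/2 - wL²/12 - wx²/2 = 15·6·2/2 - 15·6²/12 - 15·2²/2 = 15 kN·m
Load 4 — applied couple M₀=12 kN·m at a=4 m (b=L-a=2):
  M_4 = R_Ax - M_A  [x≤a] with R_A=8/3, M_A=4 = (8/3)·2 - 4 = 4/3 kN·m
Superposition: M = Σ M_i = 2369/144 kN·m ≈ 16.451389 kN·m

M(2) = 2369/144 kN·m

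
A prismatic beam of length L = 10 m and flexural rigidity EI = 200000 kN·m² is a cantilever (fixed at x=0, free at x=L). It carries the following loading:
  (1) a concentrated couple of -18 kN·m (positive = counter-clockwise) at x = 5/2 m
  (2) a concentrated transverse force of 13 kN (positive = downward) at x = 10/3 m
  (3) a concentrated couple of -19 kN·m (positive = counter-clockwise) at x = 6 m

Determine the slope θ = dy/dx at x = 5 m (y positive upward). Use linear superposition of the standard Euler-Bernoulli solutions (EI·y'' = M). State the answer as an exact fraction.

θ(5) = -191/180000 rad

Load 1 — applied couple M₀=-18 kN·m at a=5/2 m (b=L-a=15/2):
  θ_1 = M₀a/EI  [x>a] = (-18)·(5/2)/200000 = -9/40000 rad
Load 2 — point force P=13 kN at a=10/3 m (b=L-a=20/3):
  θ_2 = -Pa²/(2EI)  [x>a] = -13·(10/3)²/(2·200000) = -13/36000 rad
Load 3 — applied couple M₀=-19 kN·m at a=6 m (b=L-a=4):
  θ_3 = M₀x/EI  [x≤a] = (-19)·5/200000 = -19/40000 rad
Superposition: θ = Σ θ_i = -191/180000 rad ≈ -0.001061 rad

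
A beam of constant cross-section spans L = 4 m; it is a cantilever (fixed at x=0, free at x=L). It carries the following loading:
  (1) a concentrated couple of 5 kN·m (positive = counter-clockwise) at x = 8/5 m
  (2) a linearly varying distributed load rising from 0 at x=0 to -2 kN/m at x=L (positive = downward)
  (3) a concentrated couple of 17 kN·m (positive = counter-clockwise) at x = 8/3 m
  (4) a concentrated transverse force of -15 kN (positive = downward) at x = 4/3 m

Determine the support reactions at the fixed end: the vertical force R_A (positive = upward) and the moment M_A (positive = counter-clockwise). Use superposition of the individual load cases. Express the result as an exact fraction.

R_A = -19 kN, M_A = -158/3 kN·m

Load 1 — applied couple M₀=5 kN·m at a=8/5 m (b=L-a=12/5):
  R_A = 0 kN
  M_A = -M₀ = -5 kN·m
Load 2 — triangular load w₀=-2 kN/m (0→w₀ over full span):
  R_A = w₀L/2 = (-2)·4/2 = -4 kN
  M_A = w₀L²/3 = (-2)·4²/3 = -32/3 kN·m
Load 3 — applied couple M₀=17 kN·m at a=8/3 m (b=L-a=4/3):
  R_A = 0 kN
  M_A = -M₀ = -17 kN·m
Load 4 — point force P=-15 kN at a=4/3 m (b=L-a=8/3):
  R_A = P = (-15) = -15 kN
  M_A = Pa = (-15)·(4/3) = -20 kN·m
Superposition: R_A = -19 kN, M_A = -158/3 kN·m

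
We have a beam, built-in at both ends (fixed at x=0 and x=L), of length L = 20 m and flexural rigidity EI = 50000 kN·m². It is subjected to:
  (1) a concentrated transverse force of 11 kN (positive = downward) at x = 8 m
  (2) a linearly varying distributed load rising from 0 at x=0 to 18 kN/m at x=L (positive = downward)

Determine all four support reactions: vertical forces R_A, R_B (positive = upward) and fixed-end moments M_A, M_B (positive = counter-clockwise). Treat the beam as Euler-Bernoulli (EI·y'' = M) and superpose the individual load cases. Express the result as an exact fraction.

Load 1 — point force P=11 kN at a=8 m (b=L-a=12):
  R_A = Pb²(3a+b)/L³ = 11·12²·(3·8+12)/20³ = 891/125 kN
  M_A = Pab²/L² = 11·8·12²/20² = 792/25 kN·m
  R_B = Pa²(a+3b)/L³ = 11·8²·(8+3·12)/20³ = 484/125 kN
  M_B = -Pa²b/L² = -11·8²·12/20² = -528/25 kN·m
Load 2 — triangular load w₀=18 kN/m (0→w₀ over full span):
  R_A = 3w₀L/20 = 3·18·20/20 = 54 kN
  M_A = w₀L²/30 = 18·20²/30 = 240 kN·m
  R_B = 7w₀L/20 = 7·18·20/20 = 126 kN
  M_B = -w₀L²/20 = -18·20²/20 = -360 kN·m
Superposition: R_A = 7641/125 kN, M_A = 6792/25 kN·m, R_B = 16234/125 kN, M_B = -9528/25 kN·m

R_A = 7641/125 kN, M_A = 6792/25 kN·m, R_B = 16234/125 kN, M_B = -9528/25 kN·m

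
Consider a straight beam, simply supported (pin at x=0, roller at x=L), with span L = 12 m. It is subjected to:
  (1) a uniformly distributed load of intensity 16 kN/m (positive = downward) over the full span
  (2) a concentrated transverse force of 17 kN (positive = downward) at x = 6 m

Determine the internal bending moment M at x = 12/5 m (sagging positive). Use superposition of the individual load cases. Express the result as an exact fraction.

M(12/5) = 5118/25 kN·m

Load 1 — uniform load w=16 kN/m over full span:
  M_1 = wx(L-x)/2 = 16·(12/5)·(12-(12/5))/2 = 4608/25 kN·m
Load 2 — point force P=17 kN at a=6 m (b=L-a=6):
  M_2 = Pbx/L  [x≤a] = 17·6·(12/5)/12 = 102/5 kN·m
Superposition: M = Σ M_i = 5118/25 kN·m ≈ 204.720000 kN·m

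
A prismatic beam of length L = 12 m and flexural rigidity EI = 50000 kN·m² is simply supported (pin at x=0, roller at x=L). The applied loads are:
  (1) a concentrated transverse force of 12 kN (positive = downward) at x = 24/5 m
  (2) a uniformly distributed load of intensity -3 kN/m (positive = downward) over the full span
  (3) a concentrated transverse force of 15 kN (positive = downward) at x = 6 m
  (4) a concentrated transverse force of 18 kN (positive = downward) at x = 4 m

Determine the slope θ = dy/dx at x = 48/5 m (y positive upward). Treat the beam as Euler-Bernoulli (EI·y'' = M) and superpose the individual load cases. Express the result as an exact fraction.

Load 1 — point force P=12 kN at a=24/5 m (b=L-a=36/5):
  θ_1 = -Pa(2L²-6Lx+3x²+a²)/(6LEI)  [x>a] = -12·(24/5)·(2·12²-6·12·(48/5)+3·(48/5)²+(24/5)²)/(6·12·50000) = 648/390625 rad
Load 2 — uniform load w=-3 kN/m over full span:
  θ_2 = -w(L³-6Lx²+4x³)/(24EI) = -(-3)·(12³-6·12·(48/5)²+4·(48/5)³)/(24·50000) = -2673/781250 rad
Load 3 — point force P=15 kN at a=6 m (b=L-a=6):
  θ_3 = -Pa(2L²-6Lx+3x²+a²)/(6LEI)  [x>a] = -15·6·(2·12²-6·12·(48/5)+3·(48/5)²+6²)/(6·12·50000) = 567/250000 rad
Load 4 — point force P=18 kN at a=4 m (b=L-a=8):
  θ_4 = -Pa(2L²-6Lx+3x²+a²)/(6LEI)  [x>a] = -18·4·(2·12²-6·12·(48/5)+3·(48/5)²+4²)/(6·12·50000) = 173/78125 rad
Superposition: θ = Σ θ_i = 16999/6250000 rad ≈ 0.002720 rad

θ(48/5) = 16999/6250000 rad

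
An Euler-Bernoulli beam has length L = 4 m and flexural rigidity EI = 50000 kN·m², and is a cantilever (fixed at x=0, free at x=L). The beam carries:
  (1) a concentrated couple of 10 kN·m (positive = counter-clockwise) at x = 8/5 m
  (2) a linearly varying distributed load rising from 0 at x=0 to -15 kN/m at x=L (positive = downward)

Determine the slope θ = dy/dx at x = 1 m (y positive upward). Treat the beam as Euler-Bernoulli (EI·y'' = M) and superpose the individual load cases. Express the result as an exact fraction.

Load 1 — applied couple M₀=10 kN·m at a=8/5 m (b=L-a=12/5):
  θ_1 = M₀x/EI  [x≤a] = 10·1/50000 = 1/5000 rad
Load 2 — triangular load w₀=-15 kN/m (0→w₀ over full span):
  θ_2 = (w₀Lx²/4-w₀L²x/3-w₀x⁴/(24L))/EI = ((-15)·4·1²/4-(-15)·4²·1/3-(-15)·1⁴/(24·4))/50000 = 417/320000 rad
Superposition: θ = Σ θ_i = 481/320000 rad ≈ 0.001503 rad

θ(1) = 481/320000 rad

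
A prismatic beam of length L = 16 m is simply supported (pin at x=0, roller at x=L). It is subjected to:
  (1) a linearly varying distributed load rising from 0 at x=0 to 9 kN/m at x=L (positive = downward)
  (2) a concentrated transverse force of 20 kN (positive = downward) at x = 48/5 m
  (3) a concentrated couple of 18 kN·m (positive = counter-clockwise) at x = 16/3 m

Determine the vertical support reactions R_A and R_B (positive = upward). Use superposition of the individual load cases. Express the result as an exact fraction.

Load 1 — triangular load w₀=9 kN/m (0→w₀ over full span):
  R_A = w₀L/6 = 9·16/6 = 24 kN
  R_B = w₀L/3 = 9·16/3 = 48 kN
Load 2 — point force P=20 kN at a=48/5 m (b=L-a=32/5):
  R_A = Pb/L = 20·(32/5)/16 = 8 kN
  R_B = Pa/L = 20·(48/5)/16 = 12 kN
Load 3 — applied couple M₀=18 kN·m at a=16/3 m (b=L-a=32/3):
  R_A = M₀/L = 18/16 = 9/8 kN
  R_B = -M₀/L = -18/16 = -9/8 kN
Superposition: R_A = 265/8 kN, R_B = 471/8 kN

R_A = 265/8 kN, R_B = 471/8 kN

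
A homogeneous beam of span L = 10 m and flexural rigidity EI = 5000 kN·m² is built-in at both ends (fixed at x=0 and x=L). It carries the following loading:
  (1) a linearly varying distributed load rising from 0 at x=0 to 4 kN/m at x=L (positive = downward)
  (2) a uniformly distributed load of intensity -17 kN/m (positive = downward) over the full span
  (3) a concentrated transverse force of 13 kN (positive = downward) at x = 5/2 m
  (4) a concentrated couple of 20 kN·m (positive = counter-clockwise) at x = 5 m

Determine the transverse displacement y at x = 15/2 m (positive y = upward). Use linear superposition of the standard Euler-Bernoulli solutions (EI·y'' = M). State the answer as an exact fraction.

Load 1 — triangular load w₀=4 kN/m (0→w₀ over full span):
  y_1 = -w₀x²(L-x)²(x+2L)/(120LEI) = -4·(15/2)²·(10-(15/2))²·((15/2)+2·10)/(120·10·5000) = -33/5120 m
Load 2 — uniform load w=-17 kN/m over full span:
  y_2 = -wx²(L-x)²/(24EI) = -(-17)·(15/2)²·(10-(15/2))²/(24·5000) = 51/1024 m
Load 3 — point force P=13 kN at a=5/2 m (b=L-a=15/2):
  y_3 = -Pa²(L-x)²(3bL-(3b+a)(L-x))/(6L³EI)  [x>a] = -13·(5/2)²·(10-(15/2))²·(3·(15/2)·10-(3·(15/2)+(5/2))·(10-(15/2)))/(6·10³·5000) = -169/61440 m
Load 4 — applied couple M₀=20 kN·m at a=5 m (b=L-a=5):
  y_4 = (R_Ax³/6 - M_Ax²/2 - M₀(x-a)²/2)/EI  [x>a] with R_A=3, M_A=5 = (3·(15/2)³/6 - 5·(15/2)²/2 - 20·((15/2)-5)²/2)/5000 = 1/640 m
Superposition: y = Σ y_i = 2591/61440 m ≈ 0.042171 m

y(15/2) = 2591/61440 m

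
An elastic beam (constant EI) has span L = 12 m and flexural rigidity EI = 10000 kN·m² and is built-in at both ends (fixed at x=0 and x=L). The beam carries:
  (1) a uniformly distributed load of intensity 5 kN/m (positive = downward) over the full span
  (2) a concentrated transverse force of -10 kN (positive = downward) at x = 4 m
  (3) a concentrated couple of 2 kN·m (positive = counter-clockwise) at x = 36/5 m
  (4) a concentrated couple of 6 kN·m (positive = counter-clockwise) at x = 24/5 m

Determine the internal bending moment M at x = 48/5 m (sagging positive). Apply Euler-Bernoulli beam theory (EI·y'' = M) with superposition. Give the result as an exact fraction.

M(48/5) = 46/375 kN·m

Load 1 — uniform load w=5 kN/m over full span:
  M_1 = wLx/2 - wL²/12 - wx²/2 = 5·12·(48/5)/2 - 5·12²/12 - 5·(48/5)²/2 = -12/5 kN·m
Load 2 — point force P=-10 kN at a=4 m (b=L-a=8):
  M_2 = Pa²(a+3b)(L-x)/L³ - Pa²b/L²  [x>a] = (-10)·4²·(4+3·8)·(12-(48/5))/12³ - (-10)·4²·8/12² = 8/3 kN·m
Load 3 — applied couple M₀=2 kN·m at a=36/5 m (b=L-a=24/5):
  M_3 = R_Ax - M_A - M₀  [x>a] with R_A=6/25, M_A=16/25 = (6/25)·(48/5) - (16/25) - 2 = -42/125 kN·m
Load 4 — applied couple M₀=6 kN·m at a=24/5 m (b=L-a=36/5):
  M_4 = R_Ax - M_A - M₀  [x>a] with R_A=18/25, M_A=18/25 = (18/25)·(48/5) - (18/25) - 6 = 24/125 kN·m
Superposition: M = Σ M_i = 46/375 kN·m ≈ 0.122667 kN·m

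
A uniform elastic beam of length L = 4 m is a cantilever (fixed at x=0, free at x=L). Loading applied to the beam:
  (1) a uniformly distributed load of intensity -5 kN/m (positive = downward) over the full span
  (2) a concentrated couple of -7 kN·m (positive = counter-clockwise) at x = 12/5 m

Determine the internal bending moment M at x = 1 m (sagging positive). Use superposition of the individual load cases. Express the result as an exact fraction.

M(1) = 31/2 kN·m

Load 1 — uniform load w=-5 kN/m over full span:
  M_1 = -w(L-x)²/2 = -(-5)·(4-1)²/2 = 45/2 kN·m
Load 2 — applied couple M₀=-7 kN·m at a=12/5 m (b=L-a=8/5):
  M_2 = M₀  [x≤a] = (-7) = -7 kN·m
Superposition: M = Σ M_i = 31/2 kN·m ≈ 15.500000 kN·m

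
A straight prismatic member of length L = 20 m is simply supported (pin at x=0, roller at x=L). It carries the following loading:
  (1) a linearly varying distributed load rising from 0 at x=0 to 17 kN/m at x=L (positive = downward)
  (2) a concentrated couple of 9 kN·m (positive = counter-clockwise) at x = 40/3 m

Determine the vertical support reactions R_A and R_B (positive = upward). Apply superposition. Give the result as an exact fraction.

Load 1 — triangular load w₀=17 kN/m (0→w₀ over full span):
  R_A = w₀L/6 = 17·20/6 = 170/3 kN
  R_B = w₀L/3 = 17·20/3 = 340/3 kN
Load 2 — applied couple M₀=9 kN·m at a=40/3 m (b=L-a=20/3):
  R_A = M₀/L = 9/20 kN
  R_B = -M₀/L = -9/20 kN
Superposition: R_A = 3427/60 kN, R_B = 6773/60 kN

R_A = 3427/60 kN, R_B = 6773/60 kN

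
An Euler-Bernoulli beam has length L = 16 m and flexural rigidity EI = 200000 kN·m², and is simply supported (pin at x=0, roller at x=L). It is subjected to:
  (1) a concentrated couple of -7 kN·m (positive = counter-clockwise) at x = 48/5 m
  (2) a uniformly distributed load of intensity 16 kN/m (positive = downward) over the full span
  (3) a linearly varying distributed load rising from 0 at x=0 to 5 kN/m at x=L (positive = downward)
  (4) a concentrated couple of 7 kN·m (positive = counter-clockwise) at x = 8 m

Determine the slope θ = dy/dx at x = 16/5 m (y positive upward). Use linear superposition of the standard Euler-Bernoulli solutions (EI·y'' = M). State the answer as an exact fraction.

Load 1 — applied couple M₀=-7 kN·m at a=48/5 m (b=L-a=32/5):
  θ_1 = (M₀x²/(2L)+C₁)/EI  [x≤a] with C₁=M₀(3b²-L²)/(6L)=728/75 = ((-7)·(16/5)²/(2·16)+(728/75))/200000 = 7/187500 rad
Load 2 — uniform load w=16 kN/m over full span:
  θ_2 = -w(L³-6Lx²+4x³)/(24EI) = -16·(16³-6·16·(16/5)²+4·(16/5)³)/(24·200000) = -4224/390625 rad
Load 3 — triangular load w₀=5 kN/m (0→w₀ over full span):
  θ_3 = -w₀(7L⁴-30L²x²+15x⁴)/(360LEI) = -5·(7·16⁴-30·16²·(16/5)²+15·(16/5)⁴)/(360·16·200000) = -5824/3515625 rad
Load 4 — applied couple M₀=7 kN·m at a=8 m (b=L-a=8):
  θ_4 = (M₀x²/(2L)+C₁)/EI  [x≤a] with C₁=M₀(3b²-L²)/(6L)=-14/3 = (7·(16/5)²/(2·16)+(-14/3))/200000 = -91/7500000 rad
Superposition: θ = Σ θ_i = -280009/22500000 rad ≈ -0.012445 rad

θ(16/5) = -280009/22500000 rad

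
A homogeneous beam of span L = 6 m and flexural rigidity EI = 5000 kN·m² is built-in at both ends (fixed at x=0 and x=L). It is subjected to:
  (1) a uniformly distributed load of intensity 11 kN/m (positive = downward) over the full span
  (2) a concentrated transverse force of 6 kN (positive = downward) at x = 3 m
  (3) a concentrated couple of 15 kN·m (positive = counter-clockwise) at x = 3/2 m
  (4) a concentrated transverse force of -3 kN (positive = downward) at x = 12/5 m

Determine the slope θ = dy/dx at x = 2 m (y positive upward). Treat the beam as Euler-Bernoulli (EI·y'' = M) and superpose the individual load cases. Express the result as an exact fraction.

Load 1 — uniform load w=11 kN/m over full span:
  θ_1 = -wx(L-x)(L-2x)/(12EI) = -11·2·(6-2)·(6-2·2)/(12·5000) = -11/3750 rad
Load 2 — point force P=6 kN at a=3 m (b=L-a=3):
  θ_2 = -Pb²x(2aL-(3a+b)x)/(2L³EI)  [x≤a] = -6·3²·2·(2·3·6-(3·3+3)·2)/(2·6³·5000) = -3/5000 rad
Load 3 — applied couple M₀=15 kN·m at a=3/2 m (b=L-a=9/2):
  θ_3 = (R_Ax²/2 - M_Ax - M₀(x-a))/EI  [x>a] with R_A=45/16, M_A=-45/16 = ((45/16)·2²/2 - (-45/16)·2 - 15·(2-(3/2)))/5000 = 3/4000 rad
Load 4 — point force P=-3 kN at a=12/5 m (b=L-a=18/5):
  θ_4 = -Pb²x(2aL-(3a+b)x)/(2L³EI)  [x≤a] = -(-3)·(18/5)²·2·(2·(12/5)·6-(3·(12/5)+(18/5))·2)/(2·6³·5000) = 81/312500 rad
Superposition: θ = Σ θ_i = -18931/7500000 rad ≈ -0.002524 rad

θ(2) = -18931/7500000 rad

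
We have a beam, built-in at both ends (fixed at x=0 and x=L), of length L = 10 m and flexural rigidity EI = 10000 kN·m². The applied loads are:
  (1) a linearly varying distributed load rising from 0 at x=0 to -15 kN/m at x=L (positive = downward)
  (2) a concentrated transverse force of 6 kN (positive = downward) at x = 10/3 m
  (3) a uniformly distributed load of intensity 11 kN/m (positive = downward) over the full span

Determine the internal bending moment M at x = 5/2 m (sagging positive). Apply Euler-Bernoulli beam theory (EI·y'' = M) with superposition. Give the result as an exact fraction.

M(5/2) = 3265/288 kN·m

Load 1 — triangular load w₀=-15 kN/m (0→w₀ over full span):
  M_1 = 3w₀Lx/20 - w₀L²/30 - w₀x³/(6L) = 3·(-15)·10·(5/2)/20 - (-15)·10²/30 - (-15)·(5/2)³/(6·10) = -75/32 kN·m
Load 2 — point force P=6 kN at a=10/3 m (b=L-a=20/3):
  M_2 = Pb²(3a+b)x/L³ - Pab²/L²  [x≤a] = 6·(20/3)²·(3·(10/3)+(20/3))·(5/2)/10³ - 6·(10/3)·(20/3)²/10² = 20/9 kN·m
Load 3 — uniform load w=11 kN/m over full span:
  M_3 = wLx/2 - wL²/12 - wx²/2 = 11·10·(5/2)/2 - 11·10²/12 - 11·(5/2)²/2 = 275/24 kN·m
Superposition: M = Σ M_i = 3265/288 kN·m ≈ 11.336806 kN·m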